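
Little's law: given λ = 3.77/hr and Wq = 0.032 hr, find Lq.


Lq = λWq = 3.77·0.032 = 0.1206

Final: 0.1206


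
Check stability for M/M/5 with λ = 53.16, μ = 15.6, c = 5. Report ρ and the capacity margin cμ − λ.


Total capacity cμ = 5·15.6 = 78.00/hr
ρ = λ/(cμ) = 53.16/78.00 = 0.6815
Stable ⇔ ρ < 1: YES
Spare capacity = cμ − λ = 78.00 − 53.16 = 24.84/hr

Final: ρ = 0.6815; stable; margin = 24.84/hr


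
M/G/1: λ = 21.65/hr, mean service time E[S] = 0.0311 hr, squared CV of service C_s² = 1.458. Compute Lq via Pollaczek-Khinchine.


ρ = λ·E[S] = 21.65·0.0311 = 0.6733
Lq = ρ²(1+C_s²)/(2(1−ρ)) = 0.4534·(1+1.458)/(2·0.3267)
= 0.4534·2.4580/0.6534 = 1.70553

Final: 1.70553


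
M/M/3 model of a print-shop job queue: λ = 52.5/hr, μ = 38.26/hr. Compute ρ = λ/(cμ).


ρ = λ/(cμ) = 52.5/(3·38.26) = 52.5/114.78 = 0.4574

Final: 0.4574


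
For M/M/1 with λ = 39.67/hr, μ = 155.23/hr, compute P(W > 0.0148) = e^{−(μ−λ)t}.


W ~ Exponential(μ−λ) for M/M/1.
μ − λ = 155.23 − 39.67 = 115.5600
P(W > t) = e^{−(μ−λ)t} = e^{−1.7103} = 0.180814

Final: 0.180814


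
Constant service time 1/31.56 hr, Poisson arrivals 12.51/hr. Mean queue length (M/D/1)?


ρ = 12.51/31.56 = 0.3964
M/D/1: Lq = ρ²/(2(1−ρ)) = 0.1571/(2·0.6036) = 0.13015

Final: 0.13015


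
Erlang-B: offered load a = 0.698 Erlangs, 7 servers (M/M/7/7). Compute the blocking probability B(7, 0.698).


B(c,a) = (a^c/c!) / Σ_{k=0}^{c} a^k/k!
a^7/7! = 0.00001602
Σ terms (k=0..7): 1.00000 + 0.69800 + 0.24360 + 0.05668 + 0.009890 + 0.001381 + 0.0001606 + 0.00001602 = 2.009728
B = 0.00001602/2.009728 = 0.000007969

Final: 0.000007969


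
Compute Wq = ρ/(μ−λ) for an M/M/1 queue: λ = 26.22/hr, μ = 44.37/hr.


ρ = 26.22/44.37 = 0.5909
Wq = ρ/(μ−λ) = 0.5909/(44.37 − 26.22) = 0.5909/18.15 = 0.03256 hr

Final: 0.03256 hr


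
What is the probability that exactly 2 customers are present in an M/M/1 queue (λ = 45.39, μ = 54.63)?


ρ = 45.39/54.63 = 0.8309
P_n = (1−ρ)·ρ^n = (1 − 0.8309)·0.8309^2 = 0.1691·0.690332 = 0.116761

Final: 0.116761


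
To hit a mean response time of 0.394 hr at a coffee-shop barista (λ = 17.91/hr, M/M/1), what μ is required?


W = 1/(μ−λ) ⇒ μ − λ = 1/W = 1/0.394 = 2.5381
μ = λ + 1/W = 17.91 + 2.5381 = 20.4481 per hr

Final: 20.4481 /hr


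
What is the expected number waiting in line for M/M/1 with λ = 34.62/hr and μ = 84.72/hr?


ρ = 34.62/84.72 = 0.4086
Lq = ρ²/(1−ρ) = 0.1670/0.5914 = 0.2824

Final: 0.2824


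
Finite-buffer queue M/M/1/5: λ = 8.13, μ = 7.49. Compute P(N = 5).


ρ = λ/μ = 8.13/7.49 = 1.0854
P_K = (1−ρ)ρ^K/(1−ρ^(K+1)) = (-0.08545·1.506758)/(1 − 1.635507)
= -0.128748/-0.635507 = 0.202592

Final: 0.202592


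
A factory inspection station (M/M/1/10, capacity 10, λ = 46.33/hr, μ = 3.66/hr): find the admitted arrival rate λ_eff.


ρ = 12.6585; P_K = (1−ρ)ρ^10/(1−ρ^11) = 0.921002
λ_eff = λ(1 − P_K) = 46.33·(1 − 0.921002) = 46.33·0.078998 = 3.6600 /hr

Final: 3.6600 /hr


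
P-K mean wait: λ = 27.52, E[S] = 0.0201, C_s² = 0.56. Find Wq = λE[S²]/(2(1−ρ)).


ρ = λ·E[S] = 27.52·0.0201 = 0.5532
E[S²] = E[S]²(1+C_s²) = 0.0201²·(1+0.56) = 0.0006303
Wq = λ·E[S²]/(2(1−ρ)) = 27.52·0.0006303/(2·0.4468) = 0.01941 hr

Final: 0.01941 hr


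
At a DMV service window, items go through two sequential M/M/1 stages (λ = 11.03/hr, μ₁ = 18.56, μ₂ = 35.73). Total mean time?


Each node sees arrival rate λ = 11.03/hr (tandem ⇒ throughput preserved).
W₁ = 1/(μ₁−λ) = 1/(18.56−11.03) = 0.13280 hr
W₂ = 1/(μ₂−λ) = 1/(35.73−11.03) = 0.04049 hr
W_total = W₁ + W₂ = 0.13280 + 0.04049 = 0.17329 hr

Final: 0.17329 hr


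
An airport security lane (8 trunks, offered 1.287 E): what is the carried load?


B(8,1.287) = 0.00005154 (Erlang-B)
Carried load = a(1 − B) = 1.287·(1 − 0.00005154) = 1.287·0.999948 = 1.2869 E

Final: 1.2869 Erlangs


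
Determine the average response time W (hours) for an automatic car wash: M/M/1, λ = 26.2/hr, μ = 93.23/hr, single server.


W = 1/(μ−λ) = 1/(93.23 − 26.2) = 1/67.03 = 0.01492 hr

Final: 0.01492 hr


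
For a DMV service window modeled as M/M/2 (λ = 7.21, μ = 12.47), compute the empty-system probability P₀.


a = λ/μ = 7.21/12.47 = 0.5782; ρ = a/c = 0.2891
Σ_{k=0}^{1} a^k/k! (terms k=0..1) = 1.00000 + 0.57819 = 1.57819
Tail: a^2/(2!(1−ρ)) = 0.33430/(2·0.7109) = 0.23512
P₀ = 1/(1.57819 + 0.23512) = 1/1.81331 = 0.551477

Final: 0.551477


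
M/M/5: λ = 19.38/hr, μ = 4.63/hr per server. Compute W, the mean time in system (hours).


a = 4.1857; ρ = 0.8371; P₀ = 0.009550
Lq = P₀·a^c·ρ/(c!(1−ρ)²) = 3.22792
Wq = Lq/λ = 3.22792/19.38 = 0.16656 hr
W = Wq + 1/μ = 0.16656 + 0.21598 = 0.38254 hr

Final: 0.38254 hr


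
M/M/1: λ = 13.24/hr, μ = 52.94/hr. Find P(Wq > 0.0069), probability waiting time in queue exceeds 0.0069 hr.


ρ = 13.24/52.94 = 0.2501
P(Wq > t) = ρ·e^{−(μ−λ)t} = 0.2501·e^{−0.2739}
= 0.2501·0.760385 = 0.190168

Final: 0.190168


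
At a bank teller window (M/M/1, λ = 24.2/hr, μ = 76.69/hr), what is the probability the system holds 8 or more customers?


ρ = 24.2/76.69 = 0.3156
P(N ≥ n) = ρ^n = 0.3156^8 = 0.00009831

Final: 0.00009831


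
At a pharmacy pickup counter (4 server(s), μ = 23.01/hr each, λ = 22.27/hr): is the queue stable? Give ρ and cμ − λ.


Total capacity cμ = 4·23.01 = 92.04/hr
ρ = λ/(cμ) = 22.27/92.04 = 0.2420
Stable ⇔ ρ < 1: YES
Spare capacity = cμ − λ = 92.04 − 22.27 = 69.77/hr

Final: ρ = 0.2420; stable; margin = 69.77/hr


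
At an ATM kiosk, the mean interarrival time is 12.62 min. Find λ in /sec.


λ = 1/(interarrival time) in consistent units.
1 second = 0.0166667 min, so λ = 0.0166667/12.62 = 0.001321 per second

Final: 0.001321 /sec


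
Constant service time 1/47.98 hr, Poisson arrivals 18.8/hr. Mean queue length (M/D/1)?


ρ = 18.8/47.98 = 0.3918
M/D/1: Lq = ρ²/(2(1−ρ)) = 0.1535/(2·0.6082) = 0.12622

Final: 0.12622


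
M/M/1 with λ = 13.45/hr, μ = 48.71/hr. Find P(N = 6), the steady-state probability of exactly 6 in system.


ρ = 13.45/48.71 = 0.2761
P_n = (1−ρ)·ρ^n = (1 − 0.2761)·0.2761^6 = 0.7239·0.0004432 = 0.0003208

Final: 0.0003208


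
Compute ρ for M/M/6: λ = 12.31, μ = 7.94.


ρ = λ/(cμ) = 12.31/(6·7.94) = 12.31/47.64 = 0.2584

Final: 0.2584


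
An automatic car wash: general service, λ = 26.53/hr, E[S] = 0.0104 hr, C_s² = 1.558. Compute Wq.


ρ = λ·E[S] = 26.53·0.0104 = 0.2759
E[S²] = E[S]²(1+C_s²) = 0.0104²·(1+1.558) = 0.0002767
Wq = λ·E[S²]/(2(1−ρ)) = 26.53·0.0002767/(2·0.7241) = 0.005069 hr

Final: 0.005069 hr


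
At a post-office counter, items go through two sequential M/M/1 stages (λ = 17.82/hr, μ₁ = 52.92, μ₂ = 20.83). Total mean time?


Each node sees arrival rate λ = 17.82/hr (tandem ⇒ throughput preserved).
W₁ = 1/(μ₁−λ) = 1/(52.92−17.82) = 0.02849 hr
W₂ = 1/(μ₂−λ) = 1/(20.83−17.82) = 0.33223 hr
W_total = W₁ + W₂ = 0.02849 + 0.33223 = 0.36072 hr

Final: 0.36072 hr


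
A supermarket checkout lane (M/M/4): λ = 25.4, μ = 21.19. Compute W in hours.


a = 1.1987; ρ = 0.2997; P₀ = 0.300574
Lq = P₀·a^c·ρ/(c!(1−ρ)²) = 0.01580
Wq = Lq/λ = 0.01580/25.4 = 0.0006219 hr
W = Wq + 1/μ = 0.0006219 + 0.04719 = 0.04781 hr

Final: 0.04781 hr


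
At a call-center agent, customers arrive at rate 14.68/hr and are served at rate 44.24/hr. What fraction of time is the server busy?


ρ = λ/μ = 14.68/44.24 = 0.3318

Final: 0.3318


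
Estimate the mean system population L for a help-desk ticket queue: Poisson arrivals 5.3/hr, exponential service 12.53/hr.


ρ = λ/μ = 5.3/12.53 = 0.4230
L = ρ/(1−ρ) = 0.4230/(1 − 0.4230) = 0.4230/0.5770 = 0.7331

Final: 0.7331


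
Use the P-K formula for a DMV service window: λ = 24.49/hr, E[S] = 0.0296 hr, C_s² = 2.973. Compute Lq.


ρ = λ·E[S] = 24.49·0.0296 = 0.7249
Lq = ρ²(1+C_s²)/(2(1−ρ)) = 0.5255·(1+2.973)/(2·0.2751)
= 0.5255·3.9730/0.5502 = 3.79459

Final: 3.79459


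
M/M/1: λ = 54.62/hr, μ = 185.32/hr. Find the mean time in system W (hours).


W = 1/(μ−λ) = 1/(185.32 − 54.62) = 1/130.70 = 0.007651 hr

Final: 0.007651 hr


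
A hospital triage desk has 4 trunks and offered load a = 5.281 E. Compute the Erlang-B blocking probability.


B(c,a) = (a^c/c!) / Σ_{k=0}^{c} a^k/k!
a^4/4! = 32.408089
Σ terms (k=0..4): 1.00000 + 5.28100 + 13.94448 + 24.54693 + 32.40809 = 77.180504
B = 32.408089/77.180504 = 0.419900

Final: 0.419900


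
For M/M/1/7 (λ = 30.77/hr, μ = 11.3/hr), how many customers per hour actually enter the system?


ρ = 2.7230; P_K = (1−ρ)ρ^7/(1−ρ^8) = 0.632969
λ_eff = λ(1 − P_K) = 30.77·(1 − 0.632969) = 30.77·0.367031 = 11.2936 /hr

Final: 11.2936 /hr


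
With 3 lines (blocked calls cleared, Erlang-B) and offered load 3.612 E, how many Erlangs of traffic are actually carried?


B(3,3.612) = 0.413603 (Erlang-B)
Carried load = a(1 − B) = 3.612·(1 − 0.413603) = 3.612·0.586397 = 2.1181 E

Final: 2.1181 Erlangs


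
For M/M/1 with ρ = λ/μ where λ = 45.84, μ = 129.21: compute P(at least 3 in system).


ρ = 45.84/129.21 = 0.3548
P(N ≥ n) = ρ^n = 0.3548^3 = 0.044652

Final: 0.044652


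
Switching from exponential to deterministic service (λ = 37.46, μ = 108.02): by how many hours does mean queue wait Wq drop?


ρ = 37.46/108.02 = 0.3468
Wq(M/M/1) = ρ/(μ−λ) = 0.3468/70.56 = 0.004915 hr
Wq(M/D/1) = ρ/(2(μ−λ)) = 0.002457 hr
Savings = 0.004915 − 0.002457 = 0.002457 hr

Final: 0.002457 hr


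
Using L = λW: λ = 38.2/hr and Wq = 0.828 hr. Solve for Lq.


Lq = λWq = 38.2·0.828 = 31.6296

Final: 31.6296


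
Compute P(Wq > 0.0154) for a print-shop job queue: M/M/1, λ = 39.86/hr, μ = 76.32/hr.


ρ = 39.86/76.32 = 0.5223
P(Wq > t) = ρ·e^{−(μ−λ)t} = 0.5223·e^{−0.5615}
= 0.5223·0.570362 = 0.297886

Final: 0.297886


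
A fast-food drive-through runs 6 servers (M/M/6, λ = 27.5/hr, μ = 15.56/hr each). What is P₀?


a = λ/μ = 27.5/15.56 = 1.7674; ρ = a/c = 0.2946
Σ_{k=0}^{5} a^k/k! (terms k=0..5) = 1.00000 + 1.76735 + 1.56177 + 0.92006 + 0.40652 + 0.14369 = 5.79939
Tail: a^6/(6!(1−ρ)) = 30.47464/(720·0.7054) = 0.06000
P₀ = 1/(5.79939 + 0.06000) = 1/5.85939 = 0.170666

Final: 0.170666


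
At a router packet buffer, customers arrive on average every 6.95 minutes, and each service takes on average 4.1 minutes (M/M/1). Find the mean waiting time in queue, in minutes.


λ = 60/6.95 = 8.6331 /hr
μ = 60/4.1 = 14.6341 /hr
ρ = λ/μ = 8.6331/14.6341 = 0.5899
Wq = ρ/(μ−λ) = 0.5899/(14.6341−8.6331) = 0.09830 hr
In minutes: 0.09830·60 = 5.898 min

Final: 5.898 min


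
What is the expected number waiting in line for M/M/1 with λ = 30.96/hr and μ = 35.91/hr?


ρ = 30.96/35.91 = 0.8622
Lq = ρ²/(1−ρ) = 0.7433/0.1378 = 5.3924

Final: 5.3924


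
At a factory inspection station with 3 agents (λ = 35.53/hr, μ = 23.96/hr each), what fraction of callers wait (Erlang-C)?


a = λ/μ = 1.4829; ρ = a/3 = 0.4943
P₀ = 0.214729 (from M/M/c formula)
C(c,a) = [a^c/(c!(1−ρ))]·P₀ = [3.26081/(6·0.5057)]·0.214729
= 1.07468·0.214729 = 0.230764

Final: 0.230764


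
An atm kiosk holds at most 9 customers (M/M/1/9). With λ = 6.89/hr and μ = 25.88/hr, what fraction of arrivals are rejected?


ρ = λ/μ = 6.89/25.88 = 0.2662
P_K = (1−ρ)ρ^K/(1−ρ^(K+1)) = (0.7338·0.000006719)/(1 − 0.000001789)
= 0.000004930/0.999998 = 0.000004930

Final: 0.000004930


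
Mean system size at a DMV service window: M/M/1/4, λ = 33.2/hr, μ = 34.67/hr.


ρ = 33.2/34.67 = 0.9576
L = ρ[1 − (K+1)ρ^K + Kρ^(K+1)] / [(1−ρ)(1−ρ^(K+1))]
Numerator: 0.9576·(1 − 5·0.840886 + 4·0.805232) = 0.015801
Denominator: (0.04240)·(0.194768) = 0.008258
L = 0.015801/0.008258 = 1.9134

Final: 1.9134


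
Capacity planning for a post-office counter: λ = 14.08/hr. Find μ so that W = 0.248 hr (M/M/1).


W = 1/(μ−λ) ⇒ μ − λ = 1/W = 1/0.248 = 4.0323
μ = λ + 1/W = 14.08 + 4.0323 = 18.1123 per hr

Final: 18.1123 /hr


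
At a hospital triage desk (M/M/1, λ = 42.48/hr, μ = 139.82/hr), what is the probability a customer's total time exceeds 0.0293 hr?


W ~ Exponential(μ−λ) for M/M/1.
μ − λ = 139.82 − 42.48 = 97.3400
P(W > t) = e^{−(μ−λ)t} = e^{−2.8521} = 0.057725

Final: 0.057725


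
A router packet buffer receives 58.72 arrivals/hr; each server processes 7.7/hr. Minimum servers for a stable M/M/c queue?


Stability requires cμ > λ ⇔ c > λ/μ.
λ/μ = 58.72/7.7 = 7.6260
Minimum integer c = ⌊7.6260⌋ + 1 = 8
Check: 8·7.7 = 61.60 > 58.72, while 7·7.7 = 53.90 ≤ 58.72

Final: 8 servers


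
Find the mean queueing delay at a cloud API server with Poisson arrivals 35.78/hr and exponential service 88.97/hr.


ρ = 35.78/88.97 = 0.4022
Wq = ρ/(μ−λ) = 0.4022/(88.97 − 35.78) = 0.4022/53.19 = 0.007561 hr

Final: 0.007561 hr


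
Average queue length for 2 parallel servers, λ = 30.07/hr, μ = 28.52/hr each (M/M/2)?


a = λ/μ = 1.0543; ρ = a/2 = 0.5272
P₀ = 0.309609
Lq = P₀·a^c·ρ / (c!·(1−ρ)²) = 0.309609·1.11165·0.5272/(2·0.22356)
= 0.40579

Final: 0.40579


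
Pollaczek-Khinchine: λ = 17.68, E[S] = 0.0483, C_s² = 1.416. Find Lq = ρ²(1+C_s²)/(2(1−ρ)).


ρ = λ·E[S] = 17.68·0.0483 = 0.8539
Lq = ρ²(1+C_s²)/(2(1−ρ)) = 0.7292·(1+1.416)/(2·0.1461)
= 0.7292·2.4160/0.2921 = 6.03124

Final: 6.03124


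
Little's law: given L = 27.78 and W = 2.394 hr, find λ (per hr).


λ = L/W = 27.78/2.394 = 11.6040 /hr

Final: 11.6040 /hr


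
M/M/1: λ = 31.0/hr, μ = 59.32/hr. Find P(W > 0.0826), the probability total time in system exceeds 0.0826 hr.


W ~ Exponential(μ−λ) for M/M/1.
μ − λ = 59.32 − 31.0 = 28.3200
P(W > t) = e^{−(μ−λ)t} = e^{−2.3392} = 0.096402

Final: 0.096402


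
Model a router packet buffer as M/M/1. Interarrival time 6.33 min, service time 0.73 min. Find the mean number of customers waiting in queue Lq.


λ = 60/6.33 = 9.4787 /hr
μ = 60/0.73 = 82.1918 /hr
ρ = λ/μ = 9.4787/82.1918 = 0.1153
Lq = ρ²/(1−ρ) = 0.01330/0.8847 = 0.01503

Final: 0.01503


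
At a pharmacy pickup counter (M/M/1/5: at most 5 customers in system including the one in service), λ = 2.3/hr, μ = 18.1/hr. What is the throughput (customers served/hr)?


ρ = 0.1271; P_K = (1−ρ)ρ^5/(1−ρ^6) = 0.00002892
λ_eff = λ(1 − P_K) = 2.3·(1 − 0.00002892) = 2.3·0.999971 = 2.2999 /hr

Final: 2.2999 /hr


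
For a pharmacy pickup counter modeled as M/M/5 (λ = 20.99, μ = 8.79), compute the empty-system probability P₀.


a = λ/μ = 20.99/8.79 = 2.3879; ρ = a/c = 0.4776
Σ_{k=0}^{4} a^k/k! (terms k=0..4) = 1.00000 + 2.38794 + 2.85113 + 2.26944 + 1.35482 = 9.86334
Tail: a^5/(5!(1−ρ)) = 77.64577/(120·0.5224) = 1.23858
P₀ = 1/(9.86334 + 1.23858) = 1/11.10192 = 0.090075

Final: 0.090075


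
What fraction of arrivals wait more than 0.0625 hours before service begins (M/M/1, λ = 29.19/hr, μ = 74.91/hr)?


ρ = 29.19/74.91 = 0.3897
P(Wq > t) = ρ·e^{−(μ−λ)t} = 0.3897·e^{−2.8575}
= 0.3897·0.057412 = 0.022372

Final: 0.022372


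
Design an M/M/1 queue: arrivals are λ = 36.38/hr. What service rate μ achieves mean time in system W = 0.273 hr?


W = 1/(μ−λ) ⇒ μ − λ = 1/W = 1/0.273 = 3.6630
μ = λ + 1/W = 36.38 + 3.6630 = 40.0430 per hr

Final: 40.0430 /hr


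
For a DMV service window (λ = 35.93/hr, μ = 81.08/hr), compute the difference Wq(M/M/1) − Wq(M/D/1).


ρ = 35.93/81.08 = 0.4431
Wq(M/M/1) = ρ/(μ−λ) = 0.4431/45.15 = 0.009815 hr
Wq(M/D/1) = ρ/(2(μ−λ)) = 0.004907 hr
Savings = 0.009815 − 0.004907 = 0.004907 hr

Final: 0.004907 hr


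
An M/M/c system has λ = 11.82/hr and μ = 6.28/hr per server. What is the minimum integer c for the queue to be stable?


Stability requires cμ > λ ⇔ c > λ/μ.
λ/μ = 11.82/6.28 = 1.8822
Minimum integer c = ⌊1.8822⌋ + 1 = 2
Check: 2·6.28 = 12.56 > 11.82, while 1·6.28 = 6.28 ≤ 11.82

Final: 2 servers


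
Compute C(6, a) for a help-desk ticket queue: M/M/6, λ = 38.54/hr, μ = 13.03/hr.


a = λ/μ = 2.9578; ρ = a/6 = 0.4930
P₀ = 0.051139 (from M/M/c formula)
C(c,a) = [a^c/(c!(1−ρ))]·P₀ = [669.58200/(720·0.5070)]·0.051139
= 1.83414·0.051139 = 0.093797

Final: 0.093797


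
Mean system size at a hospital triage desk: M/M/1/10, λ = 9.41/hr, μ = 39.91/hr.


ρ = 9.41/39.91 = 0.2358
L = ρ[1 − (K+1)ρ^K + Kρ^(K+1)] / [(1−ρ)(1−ρ^(K+1))]
Numerator: 0.2358·(1 − 11·0.0000005310 + 10·0.0000001252) = 0.235779
Denominator: (0.7642)·(1.000000) = 0.764219
L = 0.235779/0.764219 = 0.3085

Final: 0.3085


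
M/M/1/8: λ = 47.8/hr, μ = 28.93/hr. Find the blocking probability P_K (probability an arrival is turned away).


ρ = λ/μ = 47.8/28.93 = 1.6523
P_K = (1−ρ)ρ^K/(1−ρ^(K+1)) = (-0.6523·55.543815)/(1 − 91.773050)
= -36.229236/-90.773050 = 0.399119

Final: 0.399119


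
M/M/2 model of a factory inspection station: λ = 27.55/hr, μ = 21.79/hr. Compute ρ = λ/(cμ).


ρ = λ/(cμ) = 27.55/(2·21.79) = 27.55/43.58 = 0.6322

Final: 0.6322


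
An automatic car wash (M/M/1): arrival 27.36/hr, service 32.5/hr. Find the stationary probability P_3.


ρ = 27.36/32.5 = 0.8418
P_n = (1−ρ)·ρ^n = (1 − 0.8418)·0.8418^3 = 0.1582·0.596621 = 0.094358

Final: 0.094358


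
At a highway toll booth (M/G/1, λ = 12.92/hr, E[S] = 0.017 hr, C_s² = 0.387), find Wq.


ρ = λ·E[S] = 12.92·0.017 = 0.2196
E[S²] = E[S]²(1+C_s²) = 0.017²·(1+0.387) = 0.0004008
Wq = λ·E[S²]/(2(1−ρ)) = 12.92·0.0004008/(2·0.7804) = 0.003318 hr

Final: 0.003318 hr


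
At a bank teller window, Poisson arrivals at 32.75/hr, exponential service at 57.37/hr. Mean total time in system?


W = 1/(μ−λ) = 1/(57.37 − 32.75) = 1/24.62 = 0.04062 hr

Final: 0.04062 hr


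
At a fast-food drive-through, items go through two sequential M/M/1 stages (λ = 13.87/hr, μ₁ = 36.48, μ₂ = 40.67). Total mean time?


Each node sees arrival rate λ = 13.87/hr (tandem ⇒ throughput preserved).
W₁ = 1/(μ₁−λ) = 1/(36.48−13.87) = 0.04423 hr
W₂ = 1/(μ₂−λ) = 1/(40.67−13.87) = 0.03731 hr
W_total = W₁ + W₂ = 0.04423 + 0.03731 = 0.08154 hr

Final: 0.08154 hr


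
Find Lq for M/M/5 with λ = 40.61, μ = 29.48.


a = λ/μ = 1.3775; ρ = a/5 = 0.2755
P₀ = 0.251944
Lq = P₀·a^c·ρ / (c!·(1−ρ)²) = 0.251944·4.96052·0.2755/(120·0.52489)
= 0.005467

Final: 0.005467


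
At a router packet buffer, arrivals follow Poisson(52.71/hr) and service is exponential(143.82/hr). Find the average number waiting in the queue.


ρ = 52.71/143.82 = 0.3665
Lq = ρ²/(1−ρ) = 0.1343/0.6335 = 0.2120

Final: 0.2120


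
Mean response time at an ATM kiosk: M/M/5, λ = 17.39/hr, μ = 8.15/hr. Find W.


a = 2.1337; ρ = 0.4267; P₀ = 0.117152
Lq = P₀·a^c·ρ/(c!(1−ρ)²) = 0.05607
Wq = Lq/λ = 0.05607/17.39 = 0.003224 hr
W = Wq + 1/μ = 0.003224 + 0.12270 = 0.12592 hr

Final: 0.12592 hr


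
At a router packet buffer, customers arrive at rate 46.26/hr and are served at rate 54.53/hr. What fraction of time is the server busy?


ρ = λ/μ = 46.26/54.53 = 0.8483

Final: 0.8483


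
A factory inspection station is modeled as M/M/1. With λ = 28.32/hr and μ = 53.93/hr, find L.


ρ = λ/μ = 28.32/53.93 = 0.5251
L = ρ/(1−ρ) = 0.5251/(1 − 0.5251) = 0.5251/0.4749 = 1.1058

Final: 1.1058


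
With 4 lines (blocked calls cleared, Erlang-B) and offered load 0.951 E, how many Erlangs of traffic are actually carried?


B(4,0.951) = 0.013206 (Erlang-B)
Carried load = a(1 − B) = 0.951·(1 − 0.013206) = 0.951·0.986794 = 0.9384 E

Final: 0.9384 Erlangs


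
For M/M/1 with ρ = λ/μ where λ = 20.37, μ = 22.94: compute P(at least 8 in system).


ρ = 20.37/22.94 = 0.8880
P(N ≥ n) = ρ^n = 0.8880^8 = 0.386528

Final: 0.386528


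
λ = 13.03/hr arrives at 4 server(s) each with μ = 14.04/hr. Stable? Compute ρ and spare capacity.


Total capacity cμ = 4·14.04 = 56.16/hr
ρ = λ/(cμ) = 13.03/56.16 = 0.2320
Stable ⇔ ρ < 1: YES
Spare capacity = cμ − λ = 56.16 − 13.03 = 43.13/hr

Final: ρ = 0.2320; stable; margin = 43.13/hr


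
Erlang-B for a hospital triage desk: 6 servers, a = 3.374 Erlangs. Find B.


B(c,a) = (a^c/c!) / Σ_{k=0}^{c} a^k/k!
a^6/6! = 2.048981
Σ terms (k=0..6): 1.00000 + 3.37400 + 5.69194 + 6.40153 + 5.39969 + 3.64371 + 2.04898 = 27.559858
B = 2.048981/27.559858 = 0.074347

Final: 0.074347


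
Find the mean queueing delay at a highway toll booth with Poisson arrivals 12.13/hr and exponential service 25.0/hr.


ρ = 12.13/25.0 = 0.4852
Wq = ρ/(μ−λ) = 0.4852/(25.0 − 12.13) = 0.4852/12.87 = 0.03770 hr

Final: 0.03770 hr


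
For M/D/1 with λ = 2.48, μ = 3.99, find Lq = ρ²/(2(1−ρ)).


ρ = 2.48/3.99 = 0.6216
M/D/1: Lq = ρ²/(2(1−ρ)) = 0.3863/(2·0.3784) = 0.51042

Final: 0.51042


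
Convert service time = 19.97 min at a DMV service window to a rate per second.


μ = 1/(service time) in consistent units.
1 second = 0.0166667 min, so μ = 0.0166667/19.97 = 0.0008346 per second

Final: 0.0008346 /sec


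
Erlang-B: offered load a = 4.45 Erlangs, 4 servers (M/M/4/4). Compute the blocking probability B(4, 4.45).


B(c,a) = (a^c/c!) / Σ_{k=0}^{c} a^k/k!
a^4/4! = 16.339125
Σ terms (k=0..4): 1.00000 + 4.45000 + 9.90125 + 14.68685 + 16.33913 = 46.377229
B = 16.339125/46.377229 = 0.352309

Final: 0.352309


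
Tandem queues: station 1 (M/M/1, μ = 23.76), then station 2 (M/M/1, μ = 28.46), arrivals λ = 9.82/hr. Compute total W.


Each node sees arrival rate λ = 9.82/hr (tandem ⇒ throughput preserved).
W₁ = 1/(μ₁−λ) = 1/(23.76−9.82) = 0.07174 hr
W₂ = 1/(μ₂−λ) = 1/(28.46−9.82) = 0.05365 hr
W_total = W₁ + W₂ = 0.07174 + 0.05365 = 0.12538 hr

Final: 0.12538 hr


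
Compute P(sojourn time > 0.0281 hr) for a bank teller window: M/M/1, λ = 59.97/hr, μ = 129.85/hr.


W ~ Exponential(μ−λ) for M/M/1.
μ − λ = 129.85 − 59.97 = 69.8800
P(W > t) = e^{−(μ−λ)t} = e^{−1.9636} = 0.140348

Final: 0.140348


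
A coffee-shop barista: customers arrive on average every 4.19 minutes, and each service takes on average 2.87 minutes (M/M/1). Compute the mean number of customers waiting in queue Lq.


λ = 60/4.19 = 14.3198 /hr
μ = 60/2.87 = 20.9059 /hr
ρ = λ/μ = 14.3198/20.9059 = 0.6850
Lq = ρ²/(1−ρ) = 0.4692/0.3150 = 1.4893

Final: 1.4893


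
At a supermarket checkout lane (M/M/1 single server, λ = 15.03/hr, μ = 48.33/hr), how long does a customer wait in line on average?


ρ = 15.03/48.33 = 0.3110
Wq = ρ/(μ−λ) = 0.3110/(48.33 − 15.03) = 0.3110/33.30 = 0.009339 hr

Final: 0.009339 hr


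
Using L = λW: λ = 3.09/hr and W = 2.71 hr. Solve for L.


L = λW = 3.09·2.71 = 8.3739

Final: 8.3739


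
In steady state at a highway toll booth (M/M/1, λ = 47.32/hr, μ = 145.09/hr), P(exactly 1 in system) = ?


ρ = 47.32/145.09 = 0.3261
P_n = (1−ρ)·ρ^n = (1 − 0.3261)·0.3261^1 = 0.6739·0.326142 = 0.219774

Final: 0.219774


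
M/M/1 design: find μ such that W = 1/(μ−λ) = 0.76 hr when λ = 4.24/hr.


W = 1/(μ−λ) ⇒ μ − λ = 1/W = 1/0.76 = 1.3158
μ = λ + 1/W = 4.24 + 1.3158 = 5.5558 per hr

Final: 5.5558 /hr


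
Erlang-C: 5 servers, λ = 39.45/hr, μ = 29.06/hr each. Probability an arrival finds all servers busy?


a = λ/μ = 1.3575; ρ = a/5 = 0.2715
P₀ = 0.257056 (from M/M/c formula)
C(c,a) = [a^c/(c!(1−ρ))]·P₀ = [4.61060/(120·0.7285)]·0.257056
= 0.05274·0.257056 = 0.013557

Final: 0.013557


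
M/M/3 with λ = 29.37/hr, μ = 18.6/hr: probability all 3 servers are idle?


a = λ/μ = 29.37/18.6 = 1.5790; ρ = a/c = 0.5263
Σ_{k=0}^{2} a^k/k! (terms k=0..2) = 1.00000 + 1.57903 + 1.24667 = 3.82570
Tail: a^3/(3!(1−ρ)) = 3.93707/(6·0.4737) = 1.38535
P₀ = 1/(3.82570 + 1.38535) = 1/5.21105 = 0.191900

Final: 0.191900


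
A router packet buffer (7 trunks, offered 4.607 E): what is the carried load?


B(7,4.607) = 0.096465 (Erlang-B)
Carried load = a(1 − B) = 4.607·(1 − 0.096465) = 4.607·0.903535 = 4.1626 E

Final: 4.1626 Erlangs


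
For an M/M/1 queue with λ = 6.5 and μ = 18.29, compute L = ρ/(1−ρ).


ρ = λ/μ = 6.5/18.29 = 0.3554
L = ρ/(1−ρ) = 0.3554/(1 − 0.3554) = 0.3554/0.6446 = 0.5513

Final: 0.5513


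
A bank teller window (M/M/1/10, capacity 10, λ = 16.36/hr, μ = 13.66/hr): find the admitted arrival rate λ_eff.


ρ = 1.1977; P_K = (1−ρ)ρ^10/(1−ρ^11) = 0.191350
λ_eff = λ(1 − P_K) = 16.36·(1 − 0.191350) = 16.36·0.808650 = 13.2295 /hr

Final: 13.2295 /hr


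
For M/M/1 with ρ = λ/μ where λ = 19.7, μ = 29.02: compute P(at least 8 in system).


ρ = 19.7/29.02 = 0.6788
P(N ≥ n) = ρ^n = 0.6788^8 = 0.045097

Final: 0.045097


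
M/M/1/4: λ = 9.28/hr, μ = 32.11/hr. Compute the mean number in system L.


ρ = 9.28/32.11 = 0.2890
L = ρ[1 − (K+1)ρ^K + Kρ^(K+1)] / [(1−ρ)(1−ρ^(K+1))]
Numerator: 0.2890·(1 − 5·0.006976 + 4·0.002016) = 0.281256
Denominator: (0.7110)·(0.997984) = 0.709560
L = 0.281256/0.709560 = 0.3964

Final: 0.3964


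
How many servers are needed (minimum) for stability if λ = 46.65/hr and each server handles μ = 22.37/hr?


Stability requires cμ > λ ⇔ c > λ/μ.
λ/μ = 46.65/22.37 = 2.0854
Minimum integer c = ⌊2.0854⌋ + 1 = 3
Check: 3·22.37 = 67.11 > 46.65, while 2·22.37 = 44.74 ≤ 46.65

Final: 3 servers


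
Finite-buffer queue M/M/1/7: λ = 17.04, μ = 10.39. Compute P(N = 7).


ρ = λ/μ = 17.04/10.39 = 1.6400
P_K = (1−ρ)ρ^K/(1−ρ^(K+1)) = (-0.6400·31.913784)/(1 − 52.339834)
= -20.426050/-51.339834 = 0.397860

Final: 0.397860


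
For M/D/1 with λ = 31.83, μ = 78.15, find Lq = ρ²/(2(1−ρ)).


ρ = 31.83/78.15 = 0.4073
M/D/1: Lq = ρ²/(2(1−ρ)) = 0.1659/(2·0.5927) = 0.13994

Final: 0.13994


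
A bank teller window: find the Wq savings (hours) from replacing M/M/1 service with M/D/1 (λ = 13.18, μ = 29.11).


ρ = 13.18/29.11 = 0.4528
Wq(M/M/1) = ρ/(μ−λ) = 0.4528/15.93 = 0.02842 hr
Wq(M/D/1) = ρ/(2(μ−λ)) = 0.01421 hr
Savings = 0.02842 − 0.01421 = 0.01421 hr

Final: 0.01421 hr


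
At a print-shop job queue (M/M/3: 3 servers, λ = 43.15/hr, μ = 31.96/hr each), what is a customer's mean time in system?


a = 1.3501; ρ = 0.4500; P₀ = 0.249540
Lq = P₀·a^c·ρ/(c!(1−ρ)²) = 0.15230
Wq = Lq/λ = 0.15230/43.15 = 0.003530 hr
W = Wq + 1/μ = 0.003530 + 0.03129 = 0.03482 hr

Final: 0.03482 hr


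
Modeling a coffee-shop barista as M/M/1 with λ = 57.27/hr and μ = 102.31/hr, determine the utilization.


ρ = λ/μ = 57.27/102.31 = 0.5598

Final: 0.5598


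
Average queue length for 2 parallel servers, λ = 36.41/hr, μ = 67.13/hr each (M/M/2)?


a = λ/μ = 0.5424; ρ = a/2 = 0.2712
P₀ = 0.573329
Lq = P₀·a^c·ρ / (c!·(1−ρ)²) = 0.573329·0.29418·0.2712/(2·0.53116)
= 0.04306

Final: 0.04306


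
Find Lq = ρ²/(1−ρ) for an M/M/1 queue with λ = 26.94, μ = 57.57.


ρ = 26.94/57.57 = 0.4680
Lq = ρ²/(1−ρ) = 0.2190/0.5320 = 0.4116

Final: 0.4116


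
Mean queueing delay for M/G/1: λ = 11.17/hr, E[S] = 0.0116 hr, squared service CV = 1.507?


ρ = λ·E[S] = 11.17·0.0116 = 0.1296
E[S²] = E[S]²(1+C_s²) = 0.0116²·(1+1.507) = 0.0003373
Wq = λ·E[S²]/(2(1−ρ)) = 11.17·0.0003373/(2·0.8704) = 0.002165 hr

Final: 0.002165 hr


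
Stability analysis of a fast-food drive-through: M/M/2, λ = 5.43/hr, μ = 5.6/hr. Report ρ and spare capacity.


Total capacity cμ = 2·5.6 = 11.20/hr
ρ = λ/(cμ) = 5.43/11.20 = 0.4848
Stable ⇔ ρ < 1: YES
Spare capacity = cμ − λ = 11.20 − 5.43 = 5.77/hr

Final: ρ = 0.4848; stable; margin = 5.77/hr


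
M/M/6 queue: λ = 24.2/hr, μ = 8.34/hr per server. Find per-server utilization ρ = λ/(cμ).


ρ = λ/(cμ) = 24.2/(6·8.34) = 24.2/50.04 = 0.4836

Final: 0.4836


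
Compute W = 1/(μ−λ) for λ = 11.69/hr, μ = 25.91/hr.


W = 1/(μ−λ) = 1/(25.91 − 11.69) = 1/14.22 = 0.07032 hr

Final: 0.07032 hr


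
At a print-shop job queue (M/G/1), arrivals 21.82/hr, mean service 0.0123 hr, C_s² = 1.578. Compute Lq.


ρ = λ·E[S] = 21.82·0.0123 = 0.2684
Lq = ρ²(1+C_s²)/(2(1−ρ)) = 0.07203·(1+1.578)/(2·0.7316)
= 0.07203·2.5780/1.4632 = 0.12691

Final: 0.12691


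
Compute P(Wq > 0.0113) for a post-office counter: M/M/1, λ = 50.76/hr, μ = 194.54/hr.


ρ = 50.76/194.54 = 0.2609
P(Wq > t) = ρ·e^{−(μ−λ)t} = 0.2609·e^{−1.6247}
= 0.2609·0.196968 = 0.051394

Final: 0.051394


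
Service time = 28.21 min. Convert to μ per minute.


μ = 1/(service time) in consistent units.
1 minute = 1 min, so μ = 1/28.21 = 0.03545 per minute

Final: 0.03545 /min


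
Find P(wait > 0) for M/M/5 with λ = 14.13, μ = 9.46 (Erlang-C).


a = λ/μ = 1.4937; ρ = a/5 = 0.2987
P₀ = 0.224200 (from M/M/c formula)
C(c,a) = [a^c/(c!(1−ρ))]·P₀ = [7.43456/(120·0.7013)]·0.224200
= 0.08835·0.224200 = 0.019807

Final: 0.019807


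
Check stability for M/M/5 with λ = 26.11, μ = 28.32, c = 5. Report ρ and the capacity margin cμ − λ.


Total capacity cμ = 5·28.32 = 141.60/hr
ρ = λ/(cμ) = 26.11/141.60 = 0.1844
Stable ⇔ ρ < 1: YES
Spare capacity = cμ − λ = 141.60 − 26.11 = 115.49/hr

Final: ρ = 0.1844; stable; margin = 115.49/hr


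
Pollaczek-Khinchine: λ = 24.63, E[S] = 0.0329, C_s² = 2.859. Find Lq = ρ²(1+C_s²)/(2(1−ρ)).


ρ = λ·E[S] = 24.63·0.0329 = 0.8103
Lq = ρ²(1+C_s²)/(2(1−ρ)) = 0.6566·(1+2.859)/(2·0.1897)
= 0.6566·3.8590/0.3793 = 6.67975

Final: 6.67975


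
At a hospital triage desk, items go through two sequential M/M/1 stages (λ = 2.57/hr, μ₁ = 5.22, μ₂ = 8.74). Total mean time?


Each node sees arrival rate λ = 2.57/hr (tandem ⇒ throughput preserved).
W₁ = 1/(μ₁−λ) = 1/(5.22−2.57) = 0.37736 hr
W₂ = 1/(μ₂−λ) = 1/(8.74−2.57) = 0.16207 hr
W_total = W₁ + W₂ = 0.37736 + 0.16207 = 0.53943 hr

Final: 0.53943 hr


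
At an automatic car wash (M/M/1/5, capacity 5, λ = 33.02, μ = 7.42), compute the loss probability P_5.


ρ = λ/μ = 33.02/7.42 = 4.4501
P_K = (1−ρ)ρ^K/(1−ρ^(K+1)) = (-3.4501·1745.282838)/(1 − 7766.743844)
= -6021.461006/-7765.743844 = 0.775388

Final: 0.775388


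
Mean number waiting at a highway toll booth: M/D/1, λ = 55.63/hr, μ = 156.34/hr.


ρ = 55.63/156.34 = 0.3558
M/D/1: Lq = ρ²/(2(1−ρ)) = 0.1266/(2·0.6442) = 0.09828

Final: 0.09828


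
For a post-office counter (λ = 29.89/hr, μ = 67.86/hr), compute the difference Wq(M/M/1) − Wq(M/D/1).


ρ = 29.89/67.86 = 0.4405
Wq(M/M/1) = ρ/(μ−λ) = 0.4405/37.97 = 0.01160 hr
Wq(M/D/1) = ρ/(2(μ−λ)) = 0.005800 hr
Savings = 0.01160 − 0.005800 = 0.005800 hr

Final: 0.005800 hr


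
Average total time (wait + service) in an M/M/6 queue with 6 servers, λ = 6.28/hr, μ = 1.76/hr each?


a = 3.5682; ρ = 0.5947; P₀ = 0.026916
Lq = P₀·a^c·ρ/(c!(1−ρ)²) = 0.27932
Wq = Lq/λ = 0.27932/6.28 = 0.04448 hr
W = Wq + 1/μ = 0.04448 + 0.56818 = 0.61266 hr

Final: 0.61266 hr


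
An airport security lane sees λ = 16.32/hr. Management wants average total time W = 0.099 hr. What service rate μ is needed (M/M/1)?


W = 1/(μ−λ) ⇒ μ − λ = 1/W = 1/0.099 = 10.1010
μ = λ + 1/W = 16.32 + 10.1010 = 26.4210 per hr

Final: 26.4210 /hr


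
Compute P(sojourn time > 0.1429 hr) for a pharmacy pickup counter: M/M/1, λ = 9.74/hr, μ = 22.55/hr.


W ~ Exponential(μ−λ) for M/M/1.
μ − λ = 22.55 − 9.74 = 12.8100
P(W > t) = e^{−(μ−λ)t} = e^{−1.8305} = 0.160326

Final: 0.160326


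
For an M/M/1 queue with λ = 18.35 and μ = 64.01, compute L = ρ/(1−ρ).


ρ = λ/μ = 18.35/64.01 = 0.2867
L = ρ/(1−ρ) = 0.2867/(1 − 0.2867) = 0.2867/0.7133 = 0.4019

Final: 0.4019


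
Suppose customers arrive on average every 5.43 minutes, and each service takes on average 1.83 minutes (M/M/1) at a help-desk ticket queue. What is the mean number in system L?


λ = 60/5.43 = 11.0497 /hr
μ = 60/1.83 = 32.7869 /hr
ρ = λ/μ = 11.0497/32.7869 = 0.3370
L = ρ/(1−ρ) = 0.3370/0.6630 = 0.5083

Final: 0.5083


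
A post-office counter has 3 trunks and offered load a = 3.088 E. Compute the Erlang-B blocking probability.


B(c,a) = (a^c/c!) / Σ_{k=0}^{c} a^k/k!
a^3/3! = 4.907730
Σ terms (k=0..3): 1.00000 + 3.08800 + 4.76787 + 4.90773 = 13.763602
B = 4.907730/13.763602 = 0.356573

Final: 0.356573


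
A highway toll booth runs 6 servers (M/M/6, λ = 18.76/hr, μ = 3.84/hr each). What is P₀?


a = λ/μ = 18.76/3.84 = 4.8854; ρ = a/c = 0.8142
Σ_{k=0}^{5} a^k/k! (terms k=0..5) = 1.00000 + 4.88542 + 11.93365 + 19.43361 + 23.73533 + 23.19139 = 84.17940
Tail: a^6/(6!(1−ρ)) = 13595.95311/(720·0.1858) = 101.65199
P₀ = 1/(84.17940 + 101.65199) = 1/185.83138 = 0.005381

Final: 0.005381


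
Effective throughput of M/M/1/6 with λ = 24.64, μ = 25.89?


ρ = 0.9517; P_K = (1−ρ)ρ^6/(1−ρ^7) = 0.122547
λ_eff = λ(1 − P_K) = 24.64·(1 − 0.122547) = 24.64·0.877453 = 21.6204 /hr

Final: 21.6204 /hr


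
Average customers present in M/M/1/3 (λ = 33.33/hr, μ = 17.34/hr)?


ρ = 33.33/17.34 = 1.9221
L = ρ[1 − (K+1)ρ^K + Kρ^(K+1)] / [(1−ρ)(1−ρ^(K+1))]
Numerator: 1.9221·(1 − 4·7.101640 + 3·13.650384) = 26.034676
Denominator: (-0.9221)·(-12.650384) = 11.665493
L = 26.034676/11.665493 = 2.2318

Final: 2.2318


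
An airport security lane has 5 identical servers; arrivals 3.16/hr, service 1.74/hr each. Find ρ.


ρ = λ/(cμ) = 3.16/(5·1.74) = 3.16/8.70 = 0.3632

Final: 0.3632


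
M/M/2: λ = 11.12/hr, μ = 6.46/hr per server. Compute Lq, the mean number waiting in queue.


a = λ/μ = 1.7214; ρ = a/2 = 0.8607
P₀ = 0.074875
Lq = P₀·a^c·ρ / (c!·(1−ρ)²) = 0.074875·2.96309·0.8607/(2·0.01941)
= 4.91898

Final: 4.91898


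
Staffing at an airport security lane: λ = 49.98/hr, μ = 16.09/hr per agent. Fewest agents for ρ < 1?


Stability requires cμ > λ ⇔ c > λ/μ.
λ/μ = 49.98/16.09 = 3.1063
Minimum integer c = ⌊3.1063⌋ + 1 = 4
Check: 4·16.09 = 64.36 > 49.98, while 3·16.09 = 48.27 ≤ 49.98

Final: 4 servers


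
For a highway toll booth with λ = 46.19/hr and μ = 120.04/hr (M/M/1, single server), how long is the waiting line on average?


ρ = 46.19/120.04 = 0.3848
Lq = ρ²/(1−ρ) = 0.1481/0.6152 = 0.2407

Final: 0.2407


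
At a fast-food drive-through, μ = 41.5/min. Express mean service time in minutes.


Mean service time = 1/μ = 1/41.5 minute = 0.02410 minute
In minutes: 0.02410 × 1 = 0.02410 min

Final: 0.02410 min


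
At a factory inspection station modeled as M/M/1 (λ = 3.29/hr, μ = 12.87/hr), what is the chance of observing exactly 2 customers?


ρ = 3.29/12.87 = 0.2556
P_n = (1−ρ)·ρ^n = (1 − 0.2556)·0.2556^2 = 0.7444·0.065348 = 0.048643

Final: 0.048643


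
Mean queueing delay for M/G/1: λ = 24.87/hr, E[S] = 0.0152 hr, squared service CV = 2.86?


ρ = λ·E[S] = 24.87·0.0152 = 0.3780
E[S²] = E[S]²(1+C_s²) = 0.0152²·(1+2.86) = 0.0008918
Wq = λ·E[S²]/(2(1−ρ)) = 24.87·0.0008918/(2·0.6220) = 0.01783 hr

Final: 0.01783 hr


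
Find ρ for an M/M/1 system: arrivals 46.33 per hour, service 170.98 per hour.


ρ = λ/μ = 46.33/170.98 = 0.2710

Final: 0.2710


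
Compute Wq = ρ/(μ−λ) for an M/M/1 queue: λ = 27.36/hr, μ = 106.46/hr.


ρ = 27.36/106.46 = 0.2570
Wq = ρ/(μ−λ) = 0.2570/(106.46 − 27.36) = 0.2570/79.10 = 0.003249 hr

Final: 0.003249 hr


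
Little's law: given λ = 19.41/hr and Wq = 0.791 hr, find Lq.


Lq = λWq = 19.41·0.791 = 15.3533

Final: 15.3533


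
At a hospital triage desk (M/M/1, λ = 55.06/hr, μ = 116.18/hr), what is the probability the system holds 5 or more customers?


ρ = 55.06/116.18 = 0.4739
P(N ≥ n) = ρ^n = 0.4739^5 = 0.023907

Final: 0.023907


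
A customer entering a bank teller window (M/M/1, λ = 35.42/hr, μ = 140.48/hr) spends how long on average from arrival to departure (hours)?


W = 1/(μ−λ) = 1/(140.48 − 35.42) = 1/105.06 = 0.009518 hr

Final: 0.009518 hr


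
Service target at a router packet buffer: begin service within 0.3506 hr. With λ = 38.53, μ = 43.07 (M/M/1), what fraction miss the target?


ρ = 38.53/43.07 = 0.8946
P(Wq > t) = ρ·e^{−(μ−λ)t} = 0.8946·e^{−1.5917}
= 0.8946·0.203574 = 0.182116

Final: 0.182116


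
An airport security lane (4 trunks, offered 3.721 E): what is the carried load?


B(4,3.721) = 0.283070 (Erlang-B)
Carried load = a(1 − B) = 3.721·(1 − 0.283070) = 3.721·0.716930 = 2.6677 E

Final: 2.6677 Erlangs


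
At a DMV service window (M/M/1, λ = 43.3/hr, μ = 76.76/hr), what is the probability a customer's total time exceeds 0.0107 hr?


W ~ Exponential(μ−λ) for M/M/1.
μ − λ = 76.76 − 43.3 = 33.4600
P(W > t) = e^{−(μ−λ)t} = e^{−0.3580} = 0.699058

Final: 0.699058


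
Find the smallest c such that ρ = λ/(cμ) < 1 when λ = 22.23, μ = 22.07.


Stability requires cμ > λ ⇔ c > λ/μ.
λ/μ = 22.23/22.07 = 1.0072
Minimum integer c = ⌊1.0072⌋ + 1 = 2
Check: 2·22.07 = 44.14 > 22.23, while 1·22.07 = 22.07 ≤ 22.23

Final: 2 servers


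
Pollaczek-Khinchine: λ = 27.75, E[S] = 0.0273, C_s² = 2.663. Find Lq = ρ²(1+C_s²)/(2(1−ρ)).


ρ = λ·E[S] = 27.75·0.0273 = 0.7576
Lq = ρ²(1+C_s²)/(2(1−ρ)) = 0.5739·(1+2.663)/(2·0.2424)
= 0.5739·3.6630/0.4849 = 4.33592

Final: 4.33592


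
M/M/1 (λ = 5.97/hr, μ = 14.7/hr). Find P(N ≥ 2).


ρ = 5.97/14.7 = 0.4061
P(N ≥ n) = ρ^n = 0.4061^2 = 0.164935

Final: 0.164935


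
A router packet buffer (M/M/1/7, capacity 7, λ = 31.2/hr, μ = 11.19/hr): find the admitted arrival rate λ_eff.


ρ = 2.7882; P_K = (1−ρ)ρ^7/(1−ρ^8) = 0.641522
λ_eff = λ(1 − P_K) = 31.2·(1 − 0.641522) = 31.2·0.358478 = 11.1845 /hr

Final: 11.1845 /hr


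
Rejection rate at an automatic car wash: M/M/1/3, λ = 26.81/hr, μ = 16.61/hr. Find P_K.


ρ = λ/μ = 26.81/16.61 = 1.6141
P_K = (1−ρ)ρ^K/(1−ρ^(K+1)) = (-0.6141·4.205151)/(1 − 6.787483)
= -2.582332/-5.787483 = 0.446193

Final: 0.446193


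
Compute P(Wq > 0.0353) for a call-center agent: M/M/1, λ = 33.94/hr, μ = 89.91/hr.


ρ = 33.94/89.91 = 0.3775
P(Wq > t) = ρ·e^{−(μ−λ)t} = 0.3775·e^{−1.9757}
= 0.3775·0.138659 = 0.052342

Final: 0.052342


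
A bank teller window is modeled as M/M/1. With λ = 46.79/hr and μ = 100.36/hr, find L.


ρ = λ/μ = 46.79/100.36 = 0.4662
L = ρ/(1−ρ) = 0.4662/(1 − 0.4662) = 0.4662/0.5338 = 0.8734

Final: 0.8734


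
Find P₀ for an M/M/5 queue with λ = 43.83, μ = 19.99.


a = λ/μ = 43.83/19.99 = 2.1926; ρ = a/c = 0.4385
Σ_{k=0}^{4} a^k/k! (terms k=0..4) = 1.00000 + 2.19260 + 2.40374 + 1.75681 + 0.96299 = 8.31614
Tail: a^5/(5!(1−ρ)) = 50.67496/(120·0.5615) = 0.75210
P₀ = 1/(8.31614 + 0.75210) = 1/9.06824 = 0.110275

Final: 0.110275


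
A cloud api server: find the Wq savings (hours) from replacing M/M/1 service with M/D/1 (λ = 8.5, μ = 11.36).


ρ = 8.5/11.36 = 0.7482
Wq(M/M/1) = ρ/(μ−λ) = 0.7482/2.86 = 0.26162 hr
Wq(M/D/1) = ρ/(2(μ−λ)) = 0.13081 hr
Savings = 0.26162 − 0.13081 = 0.13081 hr

Final: 0.13081 hr


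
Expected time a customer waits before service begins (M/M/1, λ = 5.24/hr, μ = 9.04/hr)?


ρ = 5.24/9.04 = 0.5796
Wq = ρ/(μ−λ) = 0.5796/(9.04 − 5.24) = 0.5796/3.80 = 0.1525 hr

Final: 0.1525 hr
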